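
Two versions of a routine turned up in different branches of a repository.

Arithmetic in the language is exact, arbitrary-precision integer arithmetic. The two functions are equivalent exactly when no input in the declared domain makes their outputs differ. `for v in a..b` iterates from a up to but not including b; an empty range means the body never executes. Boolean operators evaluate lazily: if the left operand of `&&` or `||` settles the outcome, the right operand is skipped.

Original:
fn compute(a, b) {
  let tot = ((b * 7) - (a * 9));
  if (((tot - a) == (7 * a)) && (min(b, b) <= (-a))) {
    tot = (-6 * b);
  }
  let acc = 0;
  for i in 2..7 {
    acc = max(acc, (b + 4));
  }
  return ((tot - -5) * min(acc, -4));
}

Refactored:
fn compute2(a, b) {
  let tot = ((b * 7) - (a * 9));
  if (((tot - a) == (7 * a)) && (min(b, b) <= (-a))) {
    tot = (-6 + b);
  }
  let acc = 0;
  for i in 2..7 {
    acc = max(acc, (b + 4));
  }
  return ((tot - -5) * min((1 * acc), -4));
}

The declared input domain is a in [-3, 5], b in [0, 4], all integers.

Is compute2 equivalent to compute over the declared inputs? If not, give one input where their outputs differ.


The rewrite breaks on a=0, b=0, where the results are -20 and 4.
compute: tot := 0 | (((tot - a) == (7 * a)) && (min(b, b) <= (-a))): true | tot := 0 | acc := 0 | iter i=2: | acc := 4 | iter i=3: | acc := 4 | iter i=4: | acc := 4 | iter i=5: | acc := 4 | iter i=6: | acc := 4 | result -20
compute2: tot := 0 | (((tot - a) == (7 * a)) && (min(b, b) <= (-a))): true | tot := -6 | acc := 0 | iter i=2: | acc := 4 | iter i=3: | acc := 4 | iter i=4: | acc := 4 | iter i=5: | acc := 4 | iter i=6: | acc := 4 | result 4
verdict: not equivalent; witness: a=0, b=0


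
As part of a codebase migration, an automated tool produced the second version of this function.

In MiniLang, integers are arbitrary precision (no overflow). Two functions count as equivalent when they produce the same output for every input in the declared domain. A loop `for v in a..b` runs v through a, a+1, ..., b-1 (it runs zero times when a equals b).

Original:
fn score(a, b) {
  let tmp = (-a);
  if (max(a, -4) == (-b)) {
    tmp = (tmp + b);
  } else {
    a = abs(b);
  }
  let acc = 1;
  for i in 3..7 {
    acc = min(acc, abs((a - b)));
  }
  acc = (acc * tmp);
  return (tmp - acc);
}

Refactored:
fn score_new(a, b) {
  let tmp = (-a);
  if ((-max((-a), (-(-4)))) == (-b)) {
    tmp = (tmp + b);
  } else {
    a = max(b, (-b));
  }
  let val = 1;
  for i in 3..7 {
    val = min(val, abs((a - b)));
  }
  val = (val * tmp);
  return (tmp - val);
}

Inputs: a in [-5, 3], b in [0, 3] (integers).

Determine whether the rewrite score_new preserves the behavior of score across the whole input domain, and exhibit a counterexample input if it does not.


These are not equivalent — on a=-3, b=3 the outputs split (0 vs 3).
score: tmp becomes 3; next (max(a, -4) == (-b)) evaluates to true; next tmp becomes 6; next acc becomes 1; next at i=3:; next acc becomes 1; next at i=4:; next acc becomes 1; next at i=5:; next acc becomes 1; next at i=6:; next acc becomes 1; next acc becomes 6; next final value 0
score_new: tmp becomes 3; next ((-max((-a), (-(-4)))) == (-b)) evaluates to false; next a becomes 3; next val becomes 1; next at i=3:; next val becomes 0; next at i=4:; next val becomes 0; next at i=5:; next val becomes 0; next at i=6:; next val becomes 0; next val becomes 0; next final value 3
verdict: not equivalent; witness: a=-3, b=3


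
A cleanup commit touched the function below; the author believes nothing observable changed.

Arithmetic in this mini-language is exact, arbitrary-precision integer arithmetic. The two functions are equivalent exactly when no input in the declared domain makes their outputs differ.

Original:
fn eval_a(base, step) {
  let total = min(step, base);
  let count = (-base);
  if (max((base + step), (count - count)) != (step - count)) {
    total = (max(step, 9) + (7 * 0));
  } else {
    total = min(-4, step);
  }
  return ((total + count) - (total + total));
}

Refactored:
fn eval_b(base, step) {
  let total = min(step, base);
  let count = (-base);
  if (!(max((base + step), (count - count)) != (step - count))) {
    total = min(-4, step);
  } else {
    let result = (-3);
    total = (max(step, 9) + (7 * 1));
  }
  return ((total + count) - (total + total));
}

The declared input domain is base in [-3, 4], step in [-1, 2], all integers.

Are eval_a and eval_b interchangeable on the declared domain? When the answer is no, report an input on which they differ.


These are not equivalent — on base=-3, step=-1 the outputs split (-6 vs -13).
eval_a: total=-3, then count=3, then (max((base + step), (count - count)) != (step - count)) is true, then total=9, then returns -6
eval_b: total=-3, then count=3, then (!(max((base + step), (count - count)) != (step - count))) is false, then result=-3, then total=16, then returns -13
verdict: not equivalent; witness: base=-3, step=-1


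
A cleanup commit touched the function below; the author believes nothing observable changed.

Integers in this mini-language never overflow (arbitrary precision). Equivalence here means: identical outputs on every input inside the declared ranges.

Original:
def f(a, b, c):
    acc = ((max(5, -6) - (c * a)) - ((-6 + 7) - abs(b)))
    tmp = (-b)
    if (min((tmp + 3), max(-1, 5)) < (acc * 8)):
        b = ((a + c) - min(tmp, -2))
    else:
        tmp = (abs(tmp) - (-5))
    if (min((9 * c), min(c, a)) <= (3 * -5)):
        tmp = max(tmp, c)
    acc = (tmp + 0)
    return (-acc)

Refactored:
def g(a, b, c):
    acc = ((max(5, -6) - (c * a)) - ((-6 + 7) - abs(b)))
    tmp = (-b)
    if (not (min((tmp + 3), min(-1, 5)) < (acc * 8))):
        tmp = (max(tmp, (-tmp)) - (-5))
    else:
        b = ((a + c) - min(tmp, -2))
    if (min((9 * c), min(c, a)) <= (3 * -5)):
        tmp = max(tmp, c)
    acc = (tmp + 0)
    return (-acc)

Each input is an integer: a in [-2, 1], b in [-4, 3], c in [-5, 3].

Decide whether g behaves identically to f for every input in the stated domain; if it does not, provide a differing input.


These are not equivalent — on a=-2, b=-4, c=-4 the outputs split (-9 vs -4).
f: acc becomes 0; next tmp becomes 4; next (min((tmp + 3), max(-1, 5)) < (acc * 8)) evaluates to false; next tmp becomes 9; next (min((9 * c), min(c, a)) <= (3 * -5)) evaluates to true; next tmp becomes 9; next acc becomes 9; next final value -9
g: acc becomes 0; next tmp becomes 4; next (not (min((tmp + 3), min(-1, 5)) < (acc * 8))) evaluates to false; next b becomes -4; next (min((9 * c), min(c, a)) <= (3 * -5)) evaluates to true; next tmp becomes 4; next acc becomes 4; next final value -4
verdict: not equivalent; witness: a=-2, b=-4, c=-4


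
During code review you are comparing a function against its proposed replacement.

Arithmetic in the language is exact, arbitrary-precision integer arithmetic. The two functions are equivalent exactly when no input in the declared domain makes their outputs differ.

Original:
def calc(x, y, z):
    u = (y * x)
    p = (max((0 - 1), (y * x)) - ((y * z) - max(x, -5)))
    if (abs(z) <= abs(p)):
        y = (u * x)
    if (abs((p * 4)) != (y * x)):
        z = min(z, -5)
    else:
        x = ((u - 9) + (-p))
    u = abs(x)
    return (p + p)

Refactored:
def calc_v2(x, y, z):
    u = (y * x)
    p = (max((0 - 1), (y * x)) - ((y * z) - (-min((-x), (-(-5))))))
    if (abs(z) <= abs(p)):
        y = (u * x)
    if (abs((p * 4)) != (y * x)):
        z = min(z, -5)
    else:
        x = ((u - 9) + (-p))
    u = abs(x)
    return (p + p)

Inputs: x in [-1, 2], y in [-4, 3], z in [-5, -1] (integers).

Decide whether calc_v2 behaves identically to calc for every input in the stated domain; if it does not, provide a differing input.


This is a faithful refactor — min/max/abs usage differs, but the computed results match everywhere.
Spot check at x=0, y=2, z=-3 — calc: u = 0; p = 6; (abs(z) <= abs(p)) -> true; y = 0; (abs((p * 4)) != (y * x)) -> true; z = -5; u = 0; return 12. calc_v2: u = 0; p = 6; (abs(z) <= abs(p)) -> true; y = 0; (abs((p * 4)) != (y * x)) -> true; z = -5; u = 0; return 12. Both give 12.
Checked all 160 inputs in the declared domain: the outputs agree on every one.
verdict: equivalent


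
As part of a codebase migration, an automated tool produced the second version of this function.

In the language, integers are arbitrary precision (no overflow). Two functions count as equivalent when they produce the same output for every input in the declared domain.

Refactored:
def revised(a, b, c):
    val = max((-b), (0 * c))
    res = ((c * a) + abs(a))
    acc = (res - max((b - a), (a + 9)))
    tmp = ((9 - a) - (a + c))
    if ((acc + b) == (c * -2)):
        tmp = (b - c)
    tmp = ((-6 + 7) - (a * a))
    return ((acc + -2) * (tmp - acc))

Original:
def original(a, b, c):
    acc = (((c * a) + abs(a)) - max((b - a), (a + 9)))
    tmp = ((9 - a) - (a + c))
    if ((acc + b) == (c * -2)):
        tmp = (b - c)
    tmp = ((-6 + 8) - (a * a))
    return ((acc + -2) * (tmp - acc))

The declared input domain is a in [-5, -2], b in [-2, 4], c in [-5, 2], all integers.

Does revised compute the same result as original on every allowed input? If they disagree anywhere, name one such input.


Evaluate both at a=-5, b=-2, c=-5.
original: acc := 26 | tmp := 24 | ((acc + b) == (c * -2)): false | tmp := -23 | result -1176
revised: val := 2 | res := 30 | acc := 26 | tmp := 24 | ((acc + b) == (c * -2)): false | tmp := -24 | result -1200
-1176 vs -1200 — the two versions disagree here.
verdict: not equivalent; witness: a=-5, b=-2, c=-5


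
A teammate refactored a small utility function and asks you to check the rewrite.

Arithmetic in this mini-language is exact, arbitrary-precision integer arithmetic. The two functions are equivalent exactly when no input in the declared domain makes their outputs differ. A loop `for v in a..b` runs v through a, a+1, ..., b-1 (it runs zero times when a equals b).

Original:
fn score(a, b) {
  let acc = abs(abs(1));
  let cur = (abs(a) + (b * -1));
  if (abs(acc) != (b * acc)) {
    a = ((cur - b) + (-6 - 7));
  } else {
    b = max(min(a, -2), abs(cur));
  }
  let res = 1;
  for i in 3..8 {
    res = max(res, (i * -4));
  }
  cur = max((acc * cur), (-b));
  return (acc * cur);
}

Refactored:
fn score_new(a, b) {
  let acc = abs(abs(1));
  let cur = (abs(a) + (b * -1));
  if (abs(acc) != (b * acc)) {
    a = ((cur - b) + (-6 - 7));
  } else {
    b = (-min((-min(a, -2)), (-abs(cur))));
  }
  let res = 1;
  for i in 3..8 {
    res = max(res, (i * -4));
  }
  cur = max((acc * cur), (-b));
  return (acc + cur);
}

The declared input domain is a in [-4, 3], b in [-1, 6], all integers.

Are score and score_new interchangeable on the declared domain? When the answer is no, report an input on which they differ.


Evaluate both at a=-4, b=-1.
score: acc = 1; cur = 5; (abs(acc) != (b * acc)) -> true; a = -7; res = 1; [i=3]; res = 1; [i=4]; res = 1; [i=5]; res = 1; [i=6]; res = 1; [i=7]; res = 1; cur = 5; return 5
score_new: acc = 1; cur = 5; (abs(acc) != (b * acc)) -> true; a = -7; res = 1; [i=3]; res = 1; [i=4]; res = 1; [i=5]; res = 1; [i=6]; res = 1; [i=7]; res = 1; cur = 5; return 6
5 and 6 differ, so these are not the same function on this domain.
verdict: not equivalent; witness: a=-4, b=-1


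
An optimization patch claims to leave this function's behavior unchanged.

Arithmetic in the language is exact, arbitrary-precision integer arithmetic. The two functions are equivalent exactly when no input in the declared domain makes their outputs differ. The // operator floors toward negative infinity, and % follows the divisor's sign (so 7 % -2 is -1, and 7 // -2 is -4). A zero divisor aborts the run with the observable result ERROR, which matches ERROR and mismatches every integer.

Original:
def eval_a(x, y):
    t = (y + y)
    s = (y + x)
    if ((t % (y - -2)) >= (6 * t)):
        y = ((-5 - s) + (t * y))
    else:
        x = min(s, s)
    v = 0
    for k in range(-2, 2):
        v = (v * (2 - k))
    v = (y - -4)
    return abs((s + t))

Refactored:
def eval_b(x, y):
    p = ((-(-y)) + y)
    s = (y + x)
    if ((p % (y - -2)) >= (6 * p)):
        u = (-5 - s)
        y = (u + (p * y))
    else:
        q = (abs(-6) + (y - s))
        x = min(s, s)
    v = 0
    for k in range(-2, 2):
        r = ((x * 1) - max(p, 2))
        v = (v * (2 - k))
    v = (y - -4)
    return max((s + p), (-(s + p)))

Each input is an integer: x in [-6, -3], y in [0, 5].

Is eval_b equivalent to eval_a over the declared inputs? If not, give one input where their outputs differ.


Behavior is preserved: although arithmetic usage differs; and constant usage differs; and statement counts differ; and local variable names differ; and min/max/abs usage differs, the outputs never diverge.
One worked example (x=-5, y=1) — eval_a: t=2, then s=-4, then ((t % (y - -2)) >= (6 * t)) is false, then x=-4, then v=0, then (k=-2), then v=0, then (k=-1), then v=0, then (k=0), then v=0, then (k=1), then v=0, then v=5, then returns 2; eval_b: p=2, then s=-4, then ((p % (y - -2)) >= (6 * p)) is false, then q=11, then x=-4, then v=0, then (k=-2), then r=-6, then v=0, then (k=-1), then r=-6, then v=0, then (k=0), then r=-6, then v=0, then (k=1), then r=-6, then v=0, then v=5, then returns 2; agreement on 2.
Every one of the 24 inputs gives matching results.
verdict: equivalent


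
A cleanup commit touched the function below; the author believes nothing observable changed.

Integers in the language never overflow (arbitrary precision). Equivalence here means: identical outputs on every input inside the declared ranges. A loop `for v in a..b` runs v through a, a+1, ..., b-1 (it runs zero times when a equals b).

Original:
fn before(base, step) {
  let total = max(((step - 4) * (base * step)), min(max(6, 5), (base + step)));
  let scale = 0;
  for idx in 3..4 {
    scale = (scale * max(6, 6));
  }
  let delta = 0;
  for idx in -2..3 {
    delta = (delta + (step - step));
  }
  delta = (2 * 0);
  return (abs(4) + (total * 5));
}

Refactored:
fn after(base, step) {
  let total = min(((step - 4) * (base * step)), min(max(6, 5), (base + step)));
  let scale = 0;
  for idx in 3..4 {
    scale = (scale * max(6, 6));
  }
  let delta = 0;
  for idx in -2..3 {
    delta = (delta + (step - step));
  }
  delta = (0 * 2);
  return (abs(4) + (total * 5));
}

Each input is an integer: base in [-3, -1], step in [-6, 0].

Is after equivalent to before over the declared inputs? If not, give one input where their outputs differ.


These are not equivalent — on base=-3, step=-6 the outputs split (-41 vs -896).
before: total := -9 | scale := 0 | iter idx=3: | scale := 0 | delta := 0 | iter idx=-2: | delta := 0 | iter idx=-1: | delta := 0 | iter idx=0: | delta := 0 | iter idx=1: | delta := 0 | iter idx=2: | delta := 0 | delta := 0 | result -41
after: total := -180 | scale := 0 | iter idx=3: | scale := 0 | delta := 0 | iter idx=-2: | delta := 0 | iter idx=-1: | delta := 0 | iter idx=0: | delta := 0 | iter idx=1: | delta := 0 | iter idx=2: | delta := 0 | delta := 0 | result -896
verdict: not equivalent; witness: base=-3, step=-6


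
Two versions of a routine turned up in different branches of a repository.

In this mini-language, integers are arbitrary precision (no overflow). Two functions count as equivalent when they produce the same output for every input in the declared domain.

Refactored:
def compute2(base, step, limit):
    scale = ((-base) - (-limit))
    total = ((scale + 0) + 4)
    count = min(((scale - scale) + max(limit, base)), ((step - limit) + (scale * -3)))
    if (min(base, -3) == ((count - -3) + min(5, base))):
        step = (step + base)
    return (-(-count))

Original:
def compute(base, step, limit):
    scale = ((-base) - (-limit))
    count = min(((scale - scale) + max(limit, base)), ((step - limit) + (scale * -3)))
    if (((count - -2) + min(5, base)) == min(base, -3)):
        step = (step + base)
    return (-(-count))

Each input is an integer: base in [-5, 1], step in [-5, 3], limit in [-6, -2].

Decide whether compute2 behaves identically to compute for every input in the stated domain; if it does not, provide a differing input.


Equivalent. The one real change (`-2` became `-3`) has no effect anywhere in the declared ranges.
Every one of the 315 inputs gives matching results.
As a probe, take base=-2, step=1, limit=-2: compute runs scale = 0; count = -2; (((count - -2) + min(5, base)) == min(base, -3)) -> false; return -2; compute2 runs scale = 0; total = 4; count = -2; (min(base, -3) == ((count - -3) + min(5, base))) -> false; return -2; both end at -2.
verdict: equivalent


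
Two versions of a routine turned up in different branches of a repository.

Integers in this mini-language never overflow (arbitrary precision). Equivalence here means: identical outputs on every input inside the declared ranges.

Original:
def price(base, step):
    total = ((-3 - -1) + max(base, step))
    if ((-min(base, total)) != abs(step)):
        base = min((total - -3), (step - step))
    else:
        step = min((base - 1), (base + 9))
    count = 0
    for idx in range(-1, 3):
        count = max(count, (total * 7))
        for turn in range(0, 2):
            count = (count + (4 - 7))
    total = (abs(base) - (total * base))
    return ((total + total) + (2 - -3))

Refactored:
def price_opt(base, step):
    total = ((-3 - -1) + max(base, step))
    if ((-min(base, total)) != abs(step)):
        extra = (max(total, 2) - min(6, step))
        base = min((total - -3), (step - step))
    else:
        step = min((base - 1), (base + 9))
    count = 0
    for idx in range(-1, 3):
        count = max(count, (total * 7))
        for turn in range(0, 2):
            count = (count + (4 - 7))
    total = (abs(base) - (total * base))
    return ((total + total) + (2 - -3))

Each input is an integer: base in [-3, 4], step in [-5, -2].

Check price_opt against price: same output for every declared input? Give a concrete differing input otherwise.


The two are interchangeable: statement counts differ; and local variable names differ; and arithmetic usage differs; and min/max/abs usage differs; and constant usage differs, and every declared input agrees.
Spot check at base=4, step=-5 — price: total=2, then ((-min(base, total)) != abs(step)) is true, then base=0, then count=0, then (idx=-1), then count=14, then (turn=0), then count=11, then (turn=1), then count=8, then (idx=0), then count=14, then (turn=0), then count=11, then (turn=1), then count=8, then (idx=1), then count=14, then (turn=0), then count=11, then (turn=1), then count=8, then (idx=2), then count=14, then (turn=0), then count=11, then (turn=1), then count=8, then total=0, then returns 5. price_opt: total=2, then ((-min(base, total)) != abs(step)) is true, then extra=7, then base=0, then count=0, then (idx=-1), then count=14, then (turn=0), then count=11, then (turn=1), then count=8, then (idx=0), then count=14, then (turn=0), then count=11, then (turn=1), then count=8, then (idx=1), then count=14, then (turn=0), then count=11, then (turn=1), then count=8, then (idx=2), then count=14, then (turn=0), then count=11, then (turn=1), then count=8, then total=0, then returns 5. Both give 5.
An exhaustive pass over the 32 declared inputs shows identical outputs.
verdict: equivalent


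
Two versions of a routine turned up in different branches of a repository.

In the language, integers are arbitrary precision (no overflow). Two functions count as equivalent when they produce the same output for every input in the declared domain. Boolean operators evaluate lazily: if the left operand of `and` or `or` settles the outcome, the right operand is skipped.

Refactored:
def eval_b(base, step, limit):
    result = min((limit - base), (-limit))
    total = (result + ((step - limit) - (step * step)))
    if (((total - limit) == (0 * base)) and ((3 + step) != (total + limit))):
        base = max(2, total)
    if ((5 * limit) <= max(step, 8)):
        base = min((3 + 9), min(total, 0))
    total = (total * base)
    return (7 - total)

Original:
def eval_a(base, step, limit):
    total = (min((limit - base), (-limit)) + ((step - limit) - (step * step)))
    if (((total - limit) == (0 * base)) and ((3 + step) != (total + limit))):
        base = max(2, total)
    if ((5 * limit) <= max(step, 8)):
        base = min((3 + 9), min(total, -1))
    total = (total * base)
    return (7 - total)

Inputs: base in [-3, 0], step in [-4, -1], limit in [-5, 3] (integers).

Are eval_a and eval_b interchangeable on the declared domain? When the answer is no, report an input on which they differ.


Consider the input base=-3, step=-1, limit=-5.
eval_a: total = 1; (((total - limit) == (0 * base)) and ((3 + step) != (total + limit))) -> false; ((5 * limit) <= max(step, 8)) -> true; base = -1; total = -1; return 8
eval_b: result = -2; total = 1; (((total - limit) == (0 * base)) and ((3 + step) != (total + limit))) -> false; ((5 * limit) <= max(step, 8)) -> true; base = 0; total = 0; return 7
8 != 7, so the rewrite changes behavior.
verdict: not equivalent; witness: base=-3, step=-1, limit=-5


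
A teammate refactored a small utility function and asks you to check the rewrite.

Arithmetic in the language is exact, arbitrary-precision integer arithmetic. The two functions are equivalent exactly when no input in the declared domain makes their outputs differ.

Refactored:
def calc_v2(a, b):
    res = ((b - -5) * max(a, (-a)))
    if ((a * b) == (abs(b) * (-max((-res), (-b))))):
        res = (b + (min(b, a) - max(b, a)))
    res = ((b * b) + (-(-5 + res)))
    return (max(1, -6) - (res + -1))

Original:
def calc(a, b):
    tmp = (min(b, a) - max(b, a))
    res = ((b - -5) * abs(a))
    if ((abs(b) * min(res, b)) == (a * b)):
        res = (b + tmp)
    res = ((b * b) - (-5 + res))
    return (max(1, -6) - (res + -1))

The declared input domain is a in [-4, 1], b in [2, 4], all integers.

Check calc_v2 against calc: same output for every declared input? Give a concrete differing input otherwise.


Comparing the listings, the differences include: local variable names differ; also arithmetic usage differs; also statement counts differ; also min/max/abs usage differs.
One worked example (a=-4, b=2) — calc: tmp becomes -6; next res becomes 28; next ((abs(b) * min(res, b)) == (a * b)) evaluates to false; next res becomes -19; next final value 21; calc_v2: res becomes 28; next ((a * b) == (abs(b) * (-max((-res), (-b))))) evaluates to false; next res becomes -19; next final value 21; agreement on 21.
Checked all 18 inputs in the declared domain: the outputs agree on every one.
verdict: equivalent


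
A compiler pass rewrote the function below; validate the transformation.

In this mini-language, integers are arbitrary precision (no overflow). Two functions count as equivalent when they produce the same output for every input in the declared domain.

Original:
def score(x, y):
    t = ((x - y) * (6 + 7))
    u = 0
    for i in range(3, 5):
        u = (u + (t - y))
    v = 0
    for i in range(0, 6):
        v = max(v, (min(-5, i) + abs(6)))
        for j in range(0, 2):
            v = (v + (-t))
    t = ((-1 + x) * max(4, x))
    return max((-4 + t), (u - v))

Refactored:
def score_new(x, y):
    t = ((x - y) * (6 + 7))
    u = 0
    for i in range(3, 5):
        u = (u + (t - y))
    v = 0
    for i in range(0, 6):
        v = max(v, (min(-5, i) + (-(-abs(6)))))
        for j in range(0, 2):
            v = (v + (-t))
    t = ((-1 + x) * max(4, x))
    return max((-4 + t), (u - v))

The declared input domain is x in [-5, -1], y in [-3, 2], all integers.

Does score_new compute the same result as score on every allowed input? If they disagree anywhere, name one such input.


Behavior is preserved: although same computation, different form, the outputs never diverge.
Spot check at x=-2, y=-3 — score: t = 13; u = 0; [i=3]; u = 16; [i=4]; u = 32; v = 0; [i=0]; v = 1; [j=0]; v = -12; [j=1]; v = -25; [i=1]; v = 1; [j=0]; v = -12; [j=1]; v = -25; [i=2]; v = 1; [j=0]; v = -12; [j=1]; v = -25; [i=3]; v = 1; [j=0]; v = -12; [j=1]; v = -25; [i=4]; v = 1; [j=0]; v = -12; [j=1]; v = -25; [i=5]; v = 1; [j=0]; v = -12; [j=1]; v = -25; t = -12; return 57. score_new: t = 13; u = 0; [i=3]; u = 16; [i=4]; u = 32; v = 0; [i=0]; v = 1; [j=0]; v = -12; [j=1]; v = -25; [i=1]; v = 1; [j=0]; v = -12; [j=1]; v = -25; [i=2]; v = 1; [j=0]; v = -12; [j=1]; v = -25; [i=3]; v = 1; [j=0]; v = -12; [j=1]; v = -25; [i=4]; v = 1; [j=0]; v = -12; [j=1]; v = -25; [i=5]; v = 1; [j=0]; v = -12; [j=1]; v = -25; t = -12; return 57. Both give 57.
Sweeping the whole domain (30 inputs) finds no disagreement.
verdict: equivalent


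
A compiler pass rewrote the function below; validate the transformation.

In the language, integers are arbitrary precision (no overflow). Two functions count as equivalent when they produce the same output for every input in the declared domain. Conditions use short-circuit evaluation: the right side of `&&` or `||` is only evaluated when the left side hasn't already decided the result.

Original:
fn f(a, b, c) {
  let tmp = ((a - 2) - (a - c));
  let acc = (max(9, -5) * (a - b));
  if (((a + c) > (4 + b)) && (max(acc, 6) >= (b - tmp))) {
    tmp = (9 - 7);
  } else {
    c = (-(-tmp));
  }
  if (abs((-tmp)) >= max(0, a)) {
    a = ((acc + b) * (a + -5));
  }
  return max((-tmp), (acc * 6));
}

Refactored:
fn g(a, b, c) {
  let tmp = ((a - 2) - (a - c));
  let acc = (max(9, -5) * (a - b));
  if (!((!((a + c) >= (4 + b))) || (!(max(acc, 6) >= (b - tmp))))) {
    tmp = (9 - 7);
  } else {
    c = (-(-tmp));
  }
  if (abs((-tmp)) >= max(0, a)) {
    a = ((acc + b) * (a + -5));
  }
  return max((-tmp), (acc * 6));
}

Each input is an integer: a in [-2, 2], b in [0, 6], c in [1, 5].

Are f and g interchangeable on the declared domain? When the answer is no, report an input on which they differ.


There is a counterexample at a=-1, b=0, c=5: -3 on one side, -2 on the other.
f: tmp := 3 | acc := -9 | (((a + c) > (4 + b)) && (max(acc, 6) >= (b - tmp))): false | c := 3 | (abs((-tmp)) >= max(0, a)): true | a := 54 | result -3
g: tmp := 3 | acc := -9 | (!((!((a + c) >= (4 + b))) || (!(max(acc, 6) >= (b - tmp))))): true | tmp := 2 | (abs((-tmp)) >= max(0, a)): true | a := 54 | result -2
verdict: not equivalent; witness: a=-1, b=0, c=5


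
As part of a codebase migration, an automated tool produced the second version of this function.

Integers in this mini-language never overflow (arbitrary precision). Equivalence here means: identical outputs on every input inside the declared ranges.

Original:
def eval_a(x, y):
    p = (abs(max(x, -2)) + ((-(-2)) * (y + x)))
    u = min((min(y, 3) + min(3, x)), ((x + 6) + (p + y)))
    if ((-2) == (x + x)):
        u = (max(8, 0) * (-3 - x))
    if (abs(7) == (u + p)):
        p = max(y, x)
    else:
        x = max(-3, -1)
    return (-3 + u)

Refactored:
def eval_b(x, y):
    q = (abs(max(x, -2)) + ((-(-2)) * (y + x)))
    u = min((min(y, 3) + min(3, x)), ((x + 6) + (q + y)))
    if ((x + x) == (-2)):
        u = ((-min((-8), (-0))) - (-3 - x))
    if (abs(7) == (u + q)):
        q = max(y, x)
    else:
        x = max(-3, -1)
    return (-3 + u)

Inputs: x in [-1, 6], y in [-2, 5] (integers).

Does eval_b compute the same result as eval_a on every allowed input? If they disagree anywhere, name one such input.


Not equivalent: x=-1, y=-2 separates them (-19 vs 7).
eval_a: p becomes -5; next u becomes -3; next ((-2) == (x + x)) evaluates to true; next u becomes -16; next (abs(7) == (u + p)) evaluates to false; next x becomes -1; next final value -19
eval_b: q becomes -5; next u becomes -3; next ((x + x) == (-2)) evaluates to true; next u becomes 10; next (abs(7) == (u + q)) evaluates to false; next x becomes -1; next final value 7
verdict: not equivalent; witness: x=-1, y=-2


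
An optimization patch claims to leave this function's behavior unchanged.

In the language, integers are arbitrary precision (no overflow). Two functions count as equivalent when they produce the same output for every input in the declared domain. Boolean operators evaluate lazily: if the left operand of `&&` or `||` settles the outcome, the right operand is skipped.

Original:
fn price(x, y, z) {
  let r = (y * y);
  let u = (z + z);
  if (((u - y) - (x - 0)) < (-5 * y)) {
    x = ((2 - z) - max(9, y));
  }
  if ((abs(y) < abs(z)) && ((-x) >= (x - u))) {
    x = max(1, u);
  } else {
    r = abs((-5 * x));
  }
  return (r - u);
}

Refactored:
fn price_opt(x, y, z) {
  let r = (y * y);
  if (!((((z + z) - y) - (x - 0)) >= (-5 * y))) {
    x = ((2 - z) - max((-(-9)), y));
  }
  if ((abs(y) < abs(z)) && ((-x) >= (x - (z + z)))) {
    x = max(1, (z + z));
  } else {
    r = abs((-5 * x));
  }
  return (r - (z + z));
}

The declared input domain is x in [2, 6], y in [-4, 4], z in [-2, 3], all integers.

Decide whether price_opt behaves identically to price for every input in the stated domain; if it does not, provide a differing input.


Reading the diff, among the changes: local variable names differ, and boolean connective usage differs, and comparison usage differs, and arithmetic usage differs, and statement counts differ.
One worked example (x=4, y=-3, z=-1) — price: r := 9 | u := -2 | (((u - y) - (x - 0)) < (-5 * y)): true | x := -6 | ((abs(y) < abs(z)) && ((-x) >= (x - u))): false | r := 30 | result 32; price_opt: r := 9 | (!((((z + z) - y) - (x - 0)) >= (-5 * y))): true | x := -6 | ((abs(y) < abs(z)) && ((-x) >= (x - (z + z)))): false | r := 30 | result 32; agreement on 32.
Across all 270 domain points the two functions coincide.
verdict: equivalent


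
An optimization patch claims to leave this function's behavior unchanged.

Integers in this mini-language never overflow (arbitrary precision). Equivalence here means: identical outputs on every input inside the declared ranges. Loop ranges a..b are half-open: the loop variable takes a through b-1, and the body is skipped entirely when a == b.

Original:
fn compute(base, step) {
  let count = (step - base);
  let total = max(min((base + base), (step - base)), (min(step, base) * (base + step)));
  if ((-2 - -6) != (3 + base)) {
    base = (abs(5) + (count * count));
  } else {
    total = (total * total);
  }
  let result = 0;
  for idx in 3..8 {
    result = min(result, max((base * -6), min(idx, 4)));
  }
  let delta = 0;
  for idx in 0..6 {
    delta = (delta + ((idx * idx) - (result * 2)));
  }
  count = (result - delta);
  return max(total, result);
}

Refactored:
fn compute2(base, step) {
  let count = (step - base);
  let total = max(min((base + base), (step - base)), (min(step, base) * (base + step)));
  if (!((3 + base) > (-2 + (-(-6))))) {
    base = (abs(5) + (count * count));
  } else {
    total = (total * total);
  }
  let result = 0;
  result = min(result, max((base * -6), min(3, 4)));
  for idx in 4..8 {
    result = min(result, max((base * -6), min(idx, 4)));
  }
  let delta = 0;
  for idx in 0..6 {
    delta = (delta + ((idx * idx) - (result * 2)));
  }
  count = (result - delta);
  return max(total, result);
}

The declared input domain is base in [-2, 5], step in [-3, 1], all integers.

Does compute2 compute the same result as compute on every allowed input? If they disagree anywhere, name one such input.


These are not equivalent — on base=1, step=-3 the outputs split (36 vs 6).
compute: count becomes -4; next total becomes 6; next ((-2 - -6) != (3 + base)) evaluates to false; next total becomes 36; next result becomes 0; next at idx=3:; next result becomes 0; next at idx=4:; next result becomes 0; next at idx=5:; next result becomes 0; next at idx=6:; next result becomes 0; next at idx=7:; next result becomes 0; next delta becomes 0; next at idx=0:; next delta becomes 0; next at idx=1:; next delta becomes 1; next at idx=2:; next delta becomes 5; next at idx=3:; next delta becomes 14; next at idx=4:; next delta becomes 30; next at idx=5:; next delta becomes 55; next count becomes -55; next final value 36
compute2: count becomes -4; next total becomes 6; next (!((3 + base) > (-2 + (-(-6))))) evaluates to true; next base becomes 21; next result becomes 0; next result becomes 0; next at idx=4:; next result becomes 0; next at idx=5:; next result becomes 0; next at idx=6:; next result becomes 0; next at idx=7:; next result becomes 0; next delta becomes 0; next at idx=0:; next delta becomes 0; next at idx=1:; next delta becomes 1; next at idx=2:; next delta becomes 5; next at idx=3:; next delta becomes 14; next at idx=4:; next delta becomes 30; next at idx=5:; next delta becomes 55; next count becomes -55; next final value 6
verdict: not equivalent; witness: base=1, step=-3


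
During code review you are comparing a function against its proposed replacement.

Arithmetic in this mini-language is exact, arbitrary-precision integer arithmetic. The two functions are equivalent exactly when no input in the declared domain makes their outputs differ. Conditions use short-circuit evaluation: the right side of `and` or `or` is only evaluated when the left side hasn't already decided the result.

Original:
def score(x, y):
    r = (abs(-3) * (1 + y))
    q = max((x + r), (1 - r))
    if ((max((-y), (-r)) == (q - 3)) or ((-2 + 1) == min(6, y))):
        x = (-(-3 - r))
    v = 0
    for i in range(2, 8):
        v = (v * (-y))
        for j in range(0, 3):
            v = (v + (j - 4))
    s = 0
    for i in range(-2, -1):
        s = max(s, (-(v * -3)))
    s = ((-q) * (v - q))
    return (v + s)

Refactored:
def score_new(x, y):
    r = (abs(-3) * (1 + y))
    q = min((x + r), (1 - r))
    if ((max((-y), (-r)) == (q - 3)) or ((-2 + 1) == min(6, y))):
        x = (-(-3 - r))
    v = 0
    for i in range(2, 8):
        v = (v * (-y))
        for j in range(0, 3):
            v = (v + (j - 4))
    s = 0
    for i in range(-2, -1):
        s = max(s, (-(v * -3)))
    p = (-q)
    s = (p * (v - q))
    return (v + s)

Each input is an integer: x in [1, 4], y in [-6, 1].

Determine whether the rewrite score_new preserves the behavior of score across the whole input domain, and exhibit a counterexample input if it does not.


There is a counterexample at x=1, y=-6: 1259941 on one side, -1259489 on the other.
score: r := -15 | q := 16 | ((max((-y), (-r)) == (q - 3)) or ((-2 + 1) == min(6, y))): false | v := 0 | iter i=2: | v := 0 | iter j=0: | v := -4 | iter j=1: | v := -7 | iter j=2: | v := -9 | iter i=3: | v := -54 | iter j=0: | v := -58 | iter j=1: | v := -61 | iter j=2: | v := -63 | iter i=4: | v := -378 | iter j=0: | v := -382 | iter j=1: | v := -385 | iter j=2: | v := -387 | iter i=5: | v := -2322 | iter j=0: | v := -2326 | iter j=1: | v := -2329 | iter j=2: | v := -2331 | iter i=6: | v := -13986 | iter j=0: | v := -13990 | iter j=1: | v := -13993 | iter j=2: | v := -13995 | iter i=7: | v := -83970 | iter j=0: | v := -83974 | iter j=1: | v := -83977 | iter j=2: | v := -83979 | s := 0 | iter i=-2: | s := 0 | s := 1343920 | result 1259941
score_new: r := -15 | q := -14 | ((max((-y), (-r)) == (q - 3)) or ((-2 + 1) == min(6, y))): false | v := 0 | iter i=2: | v := 0 | iter j=0: | v := -4 | iter j=1: | v := -7 | iter j=2: | v := -9 | iter i=3: | v := -54 | iter j=0: | v := -58 | iter j=1: | v := -61 | iter j=2: | v := -63 | iter i=4: | v := -378 | iter j=0: | v := -382 | iter j=1: | v := -385 | iter j=2: | v := -387 | iter i=5: | v := -2322 | iter j=0: | v := -2326 | iter j=1: | v := -2329 | iter j=2: | v := -2331 | iter i=6: | v := -13986 | iter j=0: | v := -13990 | iter j=1: | v := -13993 | iter j=2: | v := -13995 | iter i=7: | v := -83970 | iter j=0: | v := -83974 | iter j=1: | v := -83977 | iter j=2: | v := -83979 | s := 0 | iter i=-2: | s := 0 | p := 14 | s := -1175510 | result -1259489
verdict: not equivalent; witness: x=1, y=-6


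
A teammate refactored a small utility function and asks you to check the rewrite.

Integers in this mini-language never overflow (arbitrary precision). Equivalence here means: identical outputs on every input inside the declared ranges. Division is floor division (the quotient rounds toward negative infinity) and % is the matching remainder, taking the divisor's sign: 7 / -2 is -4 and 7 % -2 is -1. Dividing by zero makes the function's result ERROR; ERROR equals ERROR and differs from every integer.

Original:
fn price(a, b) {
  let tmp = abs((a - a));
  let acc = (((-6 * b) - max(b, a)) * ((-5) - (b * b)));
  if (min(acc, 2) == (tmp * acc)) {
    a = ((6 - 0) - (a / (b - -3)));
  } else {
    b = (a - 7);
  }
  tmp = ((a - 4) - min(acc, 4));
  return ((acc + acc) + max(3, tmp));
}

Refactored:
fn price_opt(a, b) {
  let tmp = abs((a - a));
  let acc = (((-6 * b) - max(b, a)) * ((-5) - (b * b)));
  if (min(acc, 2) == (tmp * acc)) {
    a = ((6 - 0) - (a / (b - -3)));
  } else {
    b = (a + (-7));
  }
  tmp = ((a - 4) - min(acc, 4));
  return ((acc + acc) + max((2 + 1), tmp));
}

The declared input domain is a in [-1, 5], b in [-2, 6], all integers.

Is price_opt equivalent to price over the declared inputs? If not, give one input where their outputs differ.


Differences: constant usage differs; also arithmetic usage differs — yet all 63 inputs agree.
verdict: equivalent


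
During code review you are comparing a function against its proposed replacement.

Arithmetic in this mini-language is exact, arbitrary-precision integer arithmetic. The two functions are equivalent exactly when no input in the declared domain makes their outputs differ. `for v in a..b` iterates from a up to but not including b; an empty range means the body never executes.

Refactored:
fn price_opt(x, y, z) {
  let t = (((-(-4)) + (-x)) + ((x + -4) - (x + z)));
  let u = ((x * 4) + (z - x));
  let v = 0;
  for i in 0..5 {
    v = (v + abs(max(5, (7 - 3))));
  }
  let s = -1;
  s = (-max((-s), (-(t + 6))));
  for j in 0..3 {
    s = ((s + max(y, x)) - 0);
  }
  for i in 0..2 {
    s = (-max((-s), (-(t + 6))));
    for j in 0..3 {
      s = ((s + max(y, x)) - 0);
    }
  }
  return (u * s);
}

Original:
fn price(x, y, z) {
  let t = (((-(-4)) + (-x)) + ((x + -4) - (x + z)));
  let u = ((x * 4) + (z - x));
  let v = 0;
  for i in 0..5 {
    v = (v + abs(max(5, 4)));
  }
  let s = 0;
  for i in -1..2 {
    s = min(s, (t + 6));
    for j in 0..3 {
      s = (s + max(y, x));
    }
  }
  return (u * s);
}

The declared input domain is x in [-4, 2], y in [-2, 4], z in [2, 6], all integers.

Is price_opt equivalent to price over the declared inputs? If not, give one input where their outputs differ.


Evaluate both at x=-4, y=-2, z=2.
price: t = 2; u = -10; v = 0; [i=0]; v = 5; [i=1]; v = 10; [i=2]; v = 15; [i=3]; v = 20; [i=4]; v = 25; s = 0; [i=-1]; s = 0; [j=0]; s = -2; [j=1]; s = -4; [j=2]; s = -6; [i=0]; s = -6; [j=0]; s = -8; [j=1]; s = -10; [j=2]; s = -12; [i=1]; s = -12; [j=0]; s = -14; [j=1]; s = -16; [j=2]; s = -18; return 180
price_opt: t = 2; u = -10; v = 0; [i=0]; v = 5; [i=1]; v = 10; [i=2]; v = 15; [i=3]; v = 20; [i=4]; v = 25; s = -1; s = -1; [j=0]; s = -3; [j=1]; s = -5; [j=2]; s = -7; [i=0]; s = -7; [j=0]; s = -9; [j=1]; s = -11; [j=2]; s = -13; [i=1]; s = -13; [j=0]; s = -15; [j=1]; s = -17; [j=2]; s = -19; return 190
180 and 190 differ, so these are not the same function on this domain.
verdict: not equivalent; witness: x=-4, y=-2, z=2


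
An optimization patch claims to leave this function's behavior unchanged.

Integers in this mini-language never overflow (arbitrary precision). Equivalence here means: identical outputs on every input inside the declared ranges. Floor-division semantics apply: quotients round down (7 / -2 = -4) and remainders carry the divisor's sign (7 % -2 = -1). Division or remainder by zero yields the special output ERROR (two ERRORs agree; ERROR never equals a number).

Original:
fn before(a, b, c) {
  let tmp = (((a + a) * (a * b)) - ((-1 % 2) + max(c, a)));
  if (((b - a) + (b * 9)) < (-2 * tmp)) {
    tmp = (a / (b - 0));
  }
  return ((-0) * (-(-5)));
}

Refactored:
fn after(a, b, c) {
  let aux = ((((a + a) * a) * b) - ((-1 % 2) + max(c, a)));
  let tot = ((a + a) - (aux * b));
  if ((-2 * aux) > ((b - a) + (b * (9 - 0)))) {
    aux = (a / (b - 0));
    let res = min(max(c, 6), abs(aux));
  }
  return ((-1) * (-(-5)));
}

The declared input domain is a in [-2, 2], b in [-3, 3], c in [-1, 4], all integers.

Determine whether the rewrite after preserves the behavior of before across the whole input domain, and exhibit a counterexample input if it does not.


Evaluate both at a=-2, b=-3, c=-1.
before: tmp=-24, then (((b - a) + (b * 9)) < (-2 * tmp)) is true, then tmp=0, then returns 0
after: aux=-24, then tot=-76, then ((-2 * aux) > ((b - a) + (b * (9 - 0)))) is true, then aux=0, then res=0, then returns -5
0 against -5: the behavior changed.
verdict: not equivalent; witness: a=-2, b=-3, c=-1
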